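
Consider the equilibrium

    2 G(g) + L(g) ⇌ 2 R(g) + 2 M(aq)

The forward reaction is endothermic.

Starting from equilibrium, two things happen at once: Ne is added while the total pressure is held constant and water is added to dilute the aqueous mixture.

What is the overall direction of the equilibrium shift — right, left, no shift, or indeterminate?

Adding inert gas at constant total pressure expands the volume and lowers every reacting partial pressure. With Δn_gas = 2 − 3 = -1, Q moves away from K toward the side with fewer gas moles, so the system shifts toward the side with more gas moles — to the left.
Dilution lowers every aqueous concentration by the same factor. Δn_aq = 2 − 0 = +2, so the system shifts toward the side with more dissolved moles — to the right.
The individual effects push in opposite directions; without quantitative information the net direction cannot be determined.

cannot be determined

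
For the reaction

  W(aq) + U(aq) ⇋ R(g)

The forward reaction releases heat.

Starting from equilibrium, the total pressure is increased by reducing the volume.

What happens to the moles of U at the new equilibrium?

Gas moles: reactants 0, products 1 (Δn_gas = +1). Compression shifts the system toward the side with fewer moles of gas — to the left.
The net shift is to the left. U is a reactant, so its amount increases.

increases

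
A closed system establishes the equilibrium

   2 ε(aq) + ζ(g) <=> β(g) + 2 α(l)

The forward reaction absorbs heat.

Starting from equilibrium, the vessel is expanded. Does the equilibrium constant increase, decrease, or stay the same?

unchanged

The equilibrium constant depends only on temperature. This perturbation changes neither the position of equilibrium nor K.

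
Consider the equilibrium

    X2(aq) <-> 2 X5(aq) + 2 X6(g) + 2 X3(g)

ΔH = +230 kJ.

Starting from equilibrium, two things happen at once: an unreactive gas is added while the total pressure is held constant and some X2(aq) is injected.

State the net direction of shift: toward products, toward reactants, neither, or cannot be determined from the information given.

Adding inert gas at constant total pressure expands the volume and lowers every reacting partial pressure. With Δn_gas = 4 − 0 = +4, Q moves away from K toward the side with fewer gas moles, so the system shifts toward the side with more gas moles — to the right.
Adding X2 (aq), a reactant, drives the reaction to the right.
All effects act in the same direction — net shift to the right.

right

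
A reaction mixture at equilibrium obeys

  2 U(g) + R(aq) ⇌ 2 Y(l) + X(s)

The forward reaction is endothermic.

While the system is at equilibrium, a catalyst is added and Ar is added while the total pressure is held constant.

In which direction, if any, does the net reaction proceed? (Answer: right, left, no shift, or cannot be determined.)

left

A catalyst speeds both forward and reverse rates equally; it changes neither Q nor K — no shift from this change.
Adding inert gas at constant total pressure expands the volume and lowers every reacting partial pressure. With Δn_gas = 0 − 2 = -2, Q moves away from K toward the side with fewer gas moles, so the system shifts toward the side with more gas moles — to the left.
Only the nonzero effect(s) matter; the net shift is to the left.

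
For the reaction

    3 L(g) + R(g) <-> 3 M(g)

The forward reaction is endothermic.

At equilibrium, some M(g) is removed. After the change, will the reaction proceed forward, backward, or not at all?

right

Removing M (g), a product, drives the reaction to the right.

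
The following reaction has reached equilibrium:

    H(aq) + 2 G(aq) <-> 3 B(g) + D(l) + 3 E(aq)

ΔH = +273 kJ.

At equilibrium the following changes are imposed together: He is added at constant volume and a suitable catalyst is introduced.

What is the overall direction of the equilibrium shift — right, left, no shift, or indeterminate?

no shift

At constant volume, adding an inert gas leaves every reacting species' partial pressure unchanged, so Q is unchanged — no shift from this change.
A catalyst speeds both forward and reverse rates equally; it changes neither Q nor K — no shift from this change.
None of the changes alters Q relative to K, so there is no net shift.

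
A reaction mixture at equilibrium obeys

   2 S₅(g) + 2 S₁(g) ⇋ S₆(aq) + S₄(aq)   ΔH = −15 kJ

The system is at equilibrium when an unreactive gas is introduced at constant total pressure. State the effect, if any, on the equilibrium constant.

unchanged

The equilibrium constant depends only on temperature. This perturbation may move the position of equilibrium, but since T is unchanged, K itself is unchanged.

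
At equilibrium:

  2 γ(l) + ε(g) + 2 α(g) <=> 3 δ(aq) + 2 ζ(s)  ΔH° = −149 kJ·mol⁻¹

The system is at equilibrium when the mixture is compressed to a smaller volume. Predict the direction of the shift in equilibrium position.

right

Gas moles: reactants 3, products 0 (Δn_gas = -3). Compression shifts the system toward the side with fewer moles of gas — to the right.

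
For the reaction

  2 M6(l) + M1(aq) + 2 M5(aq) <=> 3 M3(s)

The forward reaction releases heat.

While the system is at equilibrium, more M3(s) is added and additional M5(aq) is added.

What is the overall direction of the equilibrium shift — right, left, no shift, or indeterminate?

right

M3 is a pure solid; its activity is 1 regardless of amount, so Q is unaffected — no shift from this change.
Adding M5 (aq), a reactant, drives the reaction to the right.
Only the nonzero effect(s) matter; the net shift is to the right.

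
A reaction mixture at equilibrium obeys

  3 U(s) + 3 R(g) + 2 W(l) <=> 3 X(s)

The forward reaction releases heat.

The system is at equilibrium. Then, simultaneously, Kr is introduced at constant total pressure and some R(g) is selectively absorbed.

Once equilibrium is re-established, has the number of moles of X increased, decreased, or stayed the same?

decreases

Adding inert gas at constant total pressure expands the volume and lowers every reacting partial pressure. With Δn_gas = 0 − 3 = -3, Q moves away from K toward the side with fewer gas moles, so the system shifts toward the side with more gas moles — to the left.
Removing R (g), a reactant, drives the reaction to the left.
The net shift is to the left. X is a product, so its amount decreases.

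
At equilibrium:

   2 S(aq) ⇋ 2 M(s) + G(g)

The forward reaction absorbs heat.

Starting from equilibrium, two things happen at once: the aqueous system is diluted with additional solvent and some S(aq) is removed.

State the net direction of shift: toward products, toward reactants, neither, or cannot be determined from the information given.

Dilution lowers every aqueous concentration by the same factor. Δn_aq = 0 − 2 = -2, so the system shifts toward the side with more dissolved moles — to the left.
Removing S (aq), a reactant, drives the reaction to the left.
All effects act in the same direction — net shift to the left.

left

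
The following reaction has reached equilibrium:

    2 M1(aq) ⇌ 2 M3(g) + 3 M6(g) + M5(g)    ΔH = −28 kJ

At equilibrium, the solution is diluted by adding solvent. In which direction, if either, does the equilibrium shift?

Dilution lowers every aqueous concentration by the same factor. Δn_aq = 0 − 2 = -2, so the system shifts toward the side with more dissolved moles — to the left.

left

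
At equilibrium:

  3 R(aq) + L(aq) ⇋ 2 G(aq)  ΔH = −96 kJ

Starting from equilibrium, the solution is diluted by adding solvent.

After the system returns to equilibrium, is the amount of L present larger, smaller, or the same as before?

increases

Dilution lowers every aqueous concentration by the same factor. Δn_aq = 2 − 4 = -2, so the system shifts toward the side with more dissolved moles — to the left.
The net shift is to the left. L is a reactant, so its amount increases.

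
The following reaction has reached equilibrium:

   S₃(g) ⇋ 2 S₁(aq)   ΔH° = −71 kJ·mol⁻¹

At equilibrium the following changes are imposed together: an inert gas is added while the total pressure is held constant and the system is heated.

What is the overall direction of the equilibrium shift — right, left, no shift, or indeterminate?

Adding inert gas at constant total pressure expands the volume and lowers every reacting partial pressure. With Δn_gas = 0 − 1 = -1, Q moves away from K toward the side with fewer gas moles, so the system shifts toward the side with more gas moles — to the left.
The forward reaction is exothermic. Raising T favours the endothermic direction — shift to the left.
All effects act in the same direction — net shift to the left.

left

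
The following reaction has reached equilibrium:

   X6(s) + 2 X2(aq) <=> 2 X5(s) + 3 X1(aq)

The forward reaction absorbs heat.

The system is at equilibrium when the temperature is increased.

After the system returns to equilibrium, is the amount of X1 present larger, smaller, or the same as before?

increases

The forward reaction is endothermic. Raising T favours the endothermic direction — shift to the right.
The net shift is to the right. X1 is a product, so its amount increases.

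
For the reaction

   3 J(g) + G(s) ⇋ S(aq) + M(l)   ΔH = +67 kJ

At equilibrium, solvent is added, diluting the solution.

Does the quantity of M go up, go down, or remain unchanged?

Dilution lowers every aqueous concentration by the same factor. Δn_aq = 1 − 0 = +1, so the system shifts toward the side with more dissolved moles — to the right.
The net shift is to the right. M is a product, so its amount increases.

increases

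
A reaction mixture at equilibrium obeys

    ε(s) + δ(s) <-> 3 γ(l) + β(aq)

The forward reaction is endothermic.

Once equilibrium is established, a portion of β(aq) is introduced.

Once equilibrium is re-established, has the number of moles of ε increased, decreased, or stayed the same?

increases

Adding β (aq), a product, drives the reaction to the left.
The net shift is to the left. ε is a reactant, so its amount increases.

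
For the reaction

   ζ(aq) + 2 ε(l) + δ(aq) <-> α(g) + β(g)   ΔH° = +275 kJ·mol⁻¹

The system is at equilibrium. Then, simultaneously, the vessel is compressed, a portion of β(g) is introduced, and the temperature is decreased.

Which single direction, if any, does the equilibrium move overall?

left

Gas moles: reactants 0, products 2 (Δn_gas = +2). Compression shifts the system toward the side with fewer moles of gas — to the left.
Adding β (g), a product, drives the reaction to the left.
The forward reaction is endothermic. Lowering T favours the exothermic direction — shift to the left.
All effects act in the same direction — net shift to the left.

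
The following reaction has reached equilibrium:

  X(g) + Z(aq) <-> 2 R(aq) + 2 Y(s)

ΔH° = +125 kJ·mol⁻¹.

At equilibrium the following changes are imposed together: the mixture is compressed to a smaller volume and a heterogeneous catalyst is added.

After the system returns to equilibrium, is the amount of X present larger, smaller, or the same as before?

Gas moles: reactants 1, products 0 (Δn_gas = -1). Compression shifts the system toward the side with fewer moles of gas — to the right.
A catalyst speeds both forward and reverse rates equally; it changes neither Q nor K — no shift from this change.
The net shift is to the right. X is a reactant, so its amount decreases.

decreases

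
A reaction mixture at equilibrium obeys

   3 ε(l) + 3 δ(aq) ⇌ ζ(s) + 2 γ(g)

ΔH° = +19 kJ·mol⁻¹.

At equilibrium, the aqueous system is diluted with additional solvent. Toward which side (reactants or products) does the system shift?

left

Dilution lowers every aqueous concentration by the same factor. Δn_aq = 0 − 3 = -3, so the system shifts toward the side with more dissolved moles — to the left.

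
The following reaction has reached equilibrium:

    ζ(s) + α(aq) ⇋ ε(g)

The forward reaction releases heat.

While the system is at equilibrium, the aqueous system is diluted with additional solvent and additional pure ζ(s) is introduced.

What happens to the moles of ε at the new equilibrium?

decreases

Dilution lowers every aqueous concentration by the same factor. Δn_aq = 0 − 1 = -1, so the system shifts toward the side with more dissolved moles — to the left.
ζ is a pure solid; its activity is 1 regardless of amount, so Q is unaffected — no shift from this change.
The net shift is to the left. ε is a product, so its amount decreases.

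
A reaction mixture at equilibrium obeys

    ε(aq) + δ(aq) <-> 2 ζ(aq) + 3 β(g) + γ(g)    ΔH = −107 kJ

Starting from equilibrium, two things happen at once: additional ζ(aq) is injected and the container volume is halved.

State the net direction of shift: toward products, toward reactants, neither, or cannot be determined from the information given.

left

Adding ζ (aq), a product, drives the reaction to the left.
Gas moles: reactants 0, products 4 (Δn_gas = +4). Compression shifts the system toward the side with fewer moles of gas — to the left.
All effects act in the same direction — net shift to the left.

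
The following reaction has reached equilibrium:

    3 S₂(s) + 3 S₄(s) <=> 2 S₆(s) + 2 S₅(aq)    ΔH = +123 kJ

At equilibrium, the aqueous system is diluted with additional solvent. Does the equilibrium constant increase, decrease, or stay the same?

unchanged

The equilibrium constant depends only on temperature. This perturbation may move the position of equilibrium, but since T is unchanged, K itself is unchanged.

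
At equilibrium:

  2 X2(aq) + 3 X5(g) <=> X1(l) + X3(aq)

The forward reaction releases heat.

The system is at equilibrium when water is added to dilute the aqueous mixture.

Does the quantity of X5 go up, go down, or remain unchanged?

increases

Dilution lowers every aqueous concentration by the same factor. Δn_aq = 1 − 2 = -1, so the system shifts toward the side with more dissolved moles — to the left.
The net shift is to the left. X5 is a reactant, so its amount increases.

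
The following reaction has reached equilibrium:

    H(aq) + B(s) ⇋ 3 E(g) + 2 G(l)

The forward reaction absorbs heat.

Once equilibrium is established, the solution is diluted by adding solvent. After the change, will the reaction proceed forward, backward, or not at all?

left

Dilution lowers every aqueous concentration by the same factor. Δn_aq = 0 − 1 = -1, so the system shifts toward the side with more dissolved moles — to the left.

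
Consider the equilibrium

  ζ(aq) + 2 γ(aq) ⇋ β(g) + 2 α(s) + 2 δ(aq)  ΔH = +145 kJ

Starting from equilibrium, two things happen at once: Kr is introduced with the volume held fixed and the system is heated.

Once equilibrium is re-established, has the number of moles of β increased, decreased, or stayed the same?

At constant volume, adding an inert gas leaves every reacting species' partial pressure unchanged, so Q is unchanged — no shift from this change.
The forward reaction is endothermic. Raising T favours the endothermic direction — shift to the right.
The net shift is to the right. β is a product, so its amount increases.

increases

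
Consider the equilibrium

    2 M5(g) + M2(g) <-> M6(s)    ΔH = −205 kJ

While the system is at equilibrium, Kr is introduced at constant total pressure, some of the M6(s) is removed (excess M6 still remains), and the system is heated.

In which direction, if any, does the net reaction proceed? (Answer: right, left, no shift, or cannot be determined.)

left

Adding inert gas at constant total pressure expands the volume and lowers every reacting partial pressure. With Δn_gas = 0 − 3 = -3, Q moves away from K toward the side with fewer gas moles, so the system shifts toward the side with more gas moles — to the left.
M6 is a pure solid; its activity is 1 regardless of amount, so Q is unaffected — no shift from this change.
The forward reaction is exothermic. Raising T favours the endothermic direction — shift to the left.
Only the nonzero effect(s) matter; the net shift is to the left.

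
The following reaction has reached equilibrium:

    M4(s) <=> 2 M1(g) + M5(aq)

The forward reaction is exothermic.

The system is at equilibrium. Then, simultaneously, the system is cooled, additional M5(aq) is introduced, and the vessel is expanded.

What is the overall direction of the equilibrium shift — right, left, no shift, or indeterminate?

cannot be determined

The forward reaction is exothermic. Lowering T favours the exothermic direction — shift to the right.
Adding M5 (aq), a product, drives the reaction to the left.
Gas moles: reactants 0, products 2 (Δn_gas = +2). Expansion shifts the system toward the side with more moles of gas — to the right.
The individual effects push in opposite directions; without quantitative information the net direction cannot be determined.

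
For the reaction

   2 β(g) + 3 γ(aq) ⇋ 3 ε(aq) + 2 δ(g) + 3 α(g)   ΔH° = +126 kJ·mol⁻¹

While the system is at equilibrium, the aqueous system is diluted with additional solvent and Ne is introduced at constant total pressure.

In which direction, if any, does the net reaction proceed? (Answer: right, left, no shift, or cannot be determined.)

right

Dilution scales every aqueous concentration by the same factor. Δn_aq = 3 − 3 = 0, so Q is unchanged — no shift.
Adding inert gas at constant total pressure expands the volume and lowers every reacting partial pressure. With Δn_gas = 5 − 2 = +3, Q moves away from K toward the side with fewer gas moles, so the system shifts toward the side with more gas moles — to the right.
Only the nonzero effect(s) matter; the net shift is to the right.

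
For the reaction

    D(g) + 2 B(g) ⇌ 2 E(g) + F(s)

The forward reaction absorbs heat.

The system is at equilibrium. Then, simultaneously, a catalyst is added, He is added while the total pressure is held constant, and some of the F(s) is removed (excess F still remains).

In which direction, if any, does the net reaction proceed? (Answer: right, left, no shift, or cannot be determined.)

A catalyst speeds both forward and reverse rates equally; it changes neither Q nor K — no shift from this change.
Adding inert gas at constant total pressure expands the volume and lowers every reacting partial pressure. With Δn_gas = 2 − 3 = -1, Q moves away from K toward the side with fewer gas moles, so the system shifts toward the side with more gas moles — to the left.
F is a pure solid; its activity is 1 regardless of amount, so Q is unaffected — no shift from this change.
Only the nonzero effect(s) matter; the net shift is to the left.

left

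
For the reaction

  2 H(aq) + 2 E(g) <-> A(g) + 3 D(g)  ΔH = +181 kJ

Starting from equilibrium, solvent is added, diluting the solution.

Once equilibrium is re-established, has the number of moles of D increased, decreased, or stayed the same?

Dilution lowers every aqueous concentration by the same factor. Δn_aq = 0 − 2 = -2, so the system shifts toward the side with more dissolved moles — to the left.
The net shift is to the left. D is a product, so its amount decreases.

decreases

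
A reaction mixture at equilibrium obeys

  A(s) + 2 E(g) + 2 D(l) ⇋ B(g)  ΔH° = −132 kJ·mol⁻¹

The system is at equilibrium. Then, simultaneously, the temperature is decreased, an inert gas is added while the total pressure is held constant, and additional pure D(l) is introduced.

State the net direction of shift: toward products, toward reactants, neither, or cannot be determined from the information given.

cannot be determined

The forward reaction is exothermic. Lowering T favours the exothermic direction — shift to the right.
Adding inert gas at constant total pressure expands the volume and lowers every reacting partial pressure. With Δn_gas = 1 − 2 = -1, Q moves away from K toward the side with fewer gas moles, so the system shifts toward the side with more gas moles — to the left.
D is a pure liquid; its activity is 1 regardless of amount, so Q is unaffected — no shift from this change.
The individual effects push in opposite directions; without quantitative information the net direction cannot be determined.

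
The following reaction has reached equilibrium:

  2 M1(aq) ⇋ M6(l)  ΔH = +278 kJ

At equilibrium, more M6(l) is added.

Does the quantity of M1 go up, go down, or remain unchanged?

unchanged

M6 is a pure liquid; its activity is 1 regardless of amount, so Q is unaffected — no shift from this change.
No net shift occurs, so the amount of M1 is unchanged.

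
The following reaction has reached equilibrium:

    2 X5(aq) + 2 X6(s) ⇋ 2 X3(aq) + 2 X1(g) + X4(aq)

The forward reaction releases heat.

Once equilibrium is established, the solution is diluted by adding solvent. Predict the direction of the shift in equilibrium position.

right

Dilution lowers every aqueous concentration by the same factor. Δn_aq = 3 − 2 = +1, so the system shifts toward the side with more dissolved moles — to the right.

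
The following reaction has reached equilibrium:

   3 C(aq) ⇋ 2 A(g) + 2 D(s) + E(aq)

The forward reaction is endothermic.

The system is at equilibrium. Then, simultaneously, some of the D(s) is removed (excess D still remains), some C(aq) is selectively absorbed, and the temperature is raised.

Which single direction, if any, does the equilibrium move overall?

D is a pure solid; its activity is 1 regardless of amount, so Q is unaffected — no shift from this change.
Removing C (aq), a reactant, drives the reaction to the left.
The forward reaction is endothermic. Raising T favours the endothermic direction — shift to the right.
The individual effects push in opposite directions; without quantitative information the net direction cannot be determined.

cannot be determined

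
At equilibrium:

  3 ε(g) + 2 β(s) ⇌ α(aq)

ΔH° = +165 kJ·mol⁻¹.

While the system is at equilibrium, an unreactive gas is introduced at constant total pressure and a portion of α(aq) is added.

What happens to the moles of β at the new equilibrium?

increases

Adding inert gas at constant total pressure expands the volume and lowers every reacting partial pressure. With Δn_gas = 0 − 3 = -3, Q moves away from K toward the side with fewer gas moles, so the system shifts toward the side with more gas moles — to the left.
Adding α (aq), a product, drives the reaction to the left.
The net shift is to the left. β is a reactant, so its amount increases.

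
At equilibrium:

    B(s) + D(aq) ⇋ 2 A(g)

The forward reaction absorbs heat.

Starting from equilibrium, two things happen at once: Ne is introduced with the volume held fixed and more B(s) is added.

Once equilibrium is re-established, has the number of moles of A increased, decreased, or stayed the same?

At constant volume, adding an inert gas leaves every reacting species' partial pressure unchanged, so Q is unchanged — no shift from this change.
B is a pure solid; its activity is 1 regardless of amount, so Q is unaffected — no shift from this change.
No net shift occurs, so the amount of A is unchanged.

unchanged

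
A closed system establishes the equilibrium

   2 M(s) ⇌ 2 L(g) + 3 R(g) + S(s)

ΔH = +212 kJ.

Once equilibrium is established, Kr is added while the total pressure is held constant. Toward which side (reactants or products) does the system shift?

right

Adding inert gas at constant total pressure expands the volume and lowers every reacting partial pressure. With Δn_gas = 5 − 0 = +5, Q moves away from K toward the side with fewer gas moles, so the system shifts toward the side with more gas moles — to the right.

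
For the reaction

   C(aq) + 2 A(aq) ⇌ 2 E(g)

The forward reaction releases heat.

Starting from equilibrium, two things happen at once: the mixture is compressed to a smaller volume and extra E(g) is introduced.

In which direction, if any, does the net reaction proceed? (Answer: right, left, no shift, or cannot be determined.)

left

Gas moles: reactants 0, products 2 (Δn_gas = +2). Compression shifts the system toward the side with fewer moles of gas — to the left.
Adding E (g), a product, drives the reaction to the left.
All effects act in the same direction — net shift to the left.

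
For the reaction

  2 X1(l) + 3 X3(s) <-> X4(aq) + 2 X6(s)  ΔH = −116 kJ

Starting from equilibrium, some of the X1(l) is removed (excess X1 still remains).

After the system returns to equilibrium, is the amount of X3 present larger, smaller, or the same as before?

unchanged

X1 is a pure liquid; its activity is 1 regardless of amount, so Q is unaffected — no shift from this change.
No net shift occurs, so the amount of X3 is unchanged.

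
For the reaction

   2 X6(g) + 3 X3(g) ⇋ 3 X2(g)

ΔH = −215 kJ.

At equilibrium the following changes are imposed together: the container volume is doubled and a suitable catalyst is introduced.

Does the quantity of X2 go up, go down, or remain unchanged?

decreases

Gas moles: reactants 5, products 3 (Δn_gas = -2). Expansion shifts the system toward the side with more moles of gas — to the left.
A catalyst speeds both forward and reverse rates equally; it changes neither Q nor K — no shift from this change.
The net shift is to the left. X2 is a product, so its amount decreases.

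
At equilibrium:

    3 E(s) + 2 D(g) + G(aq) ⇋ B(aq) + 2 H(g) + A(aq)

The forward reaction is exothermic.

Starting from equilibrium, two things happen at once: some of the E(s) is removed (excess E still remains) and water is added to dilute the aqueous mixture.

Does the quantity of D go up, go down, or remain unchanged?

decreases

E is a pure solid; its activity is 1 regardless of amount, so Q is unaffected — no shift from this change.
Dilution lowers every aqueous concentration by the same factor. Δn_aq = 2 − 1 = +1, so the system shifts toward the side with more dissolved moles — to the right.
The net shift is to the right. D is a reactant, so its amount decreases.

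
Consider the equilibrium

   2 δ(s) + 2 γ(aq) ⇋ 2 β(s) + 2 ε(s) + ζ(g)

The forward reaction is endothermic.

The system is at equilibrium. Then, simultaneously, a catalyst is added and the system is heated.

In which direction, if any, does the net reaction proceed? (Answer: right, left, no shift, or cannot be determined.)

A catalyst speeds both forward and reverse rates equally; it changes neither Q nor K — no shift from this change.
The forward reaction is endothermic. Raising T favours the endothermic direction — shift to the right.
Only the nonzero effect(s) matter; the net shift is to the right.

right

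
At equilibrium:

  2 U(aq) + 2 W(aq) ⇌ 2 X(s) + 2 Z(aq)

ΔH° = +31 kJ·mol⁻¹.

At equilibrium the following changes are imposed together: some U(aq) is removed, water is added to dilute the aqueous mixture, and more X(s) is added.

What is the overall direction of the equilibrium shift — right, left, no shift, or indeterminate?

left

Removing U (aq), a reactant, drives the reaction to the left.
Dilution lowers every aqueous concentration by the same factor. Δn_aq = 2 − 4 = -2, so the system shifts toward the side with more dissolved moles — to the left.
X is a pure solid; its activity is 1 regardless of amount, so Q is unaffected — no shift from this change.
Only the nonzero effect(s) matter; the net shift is to the left.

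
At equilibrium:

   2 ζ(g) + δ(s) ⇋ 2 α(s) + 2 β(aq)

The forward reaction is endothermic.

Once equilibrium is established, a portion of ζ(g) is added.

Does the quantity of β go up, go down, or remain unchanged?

Adding ζ (g), a reactant, drives the reaction to the right.
The net shift is to the right. β is a product, so its amount increases.

increases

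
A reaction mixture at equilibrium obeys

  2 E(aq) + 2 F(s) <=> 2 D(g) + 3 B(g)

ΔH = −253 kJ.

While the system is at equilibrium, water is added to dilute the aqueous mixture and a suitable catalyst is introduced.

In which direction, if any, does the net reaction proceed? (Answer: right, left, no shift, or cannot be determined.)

left

Dilution lowers every aqueous concentration by the same factor. Δn_aq = 0 − 2 = -2, so the system shifts toward the side with more dissolved moles — to the left.
A catalyst speeds both forward and reverse rates equally; it changes neither Q nor K — no shift from this change.
Only the nonzero effect(s) matter; the net shift is to the left.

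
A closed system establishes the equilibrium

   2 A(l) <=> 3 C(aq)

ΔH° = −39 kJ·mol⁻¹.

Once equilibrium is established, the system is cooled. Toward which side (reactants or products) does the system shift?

right

The forward reaction is exothermic. Lowering T favours the exothermic direction — shift to the right.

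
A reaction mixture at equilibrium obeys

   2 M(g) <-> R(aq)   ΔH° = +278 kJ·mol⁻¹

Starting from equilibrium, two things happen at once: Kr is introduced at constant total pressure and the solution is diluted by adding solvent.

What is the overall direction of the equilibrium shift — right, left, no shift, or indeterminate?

Adding inert gas at constant total pressure expands the volume and lowers every reacting partial pressure. With Δn_gas = 0 − 2 = -2, Q moves away from K toward the side with fewer gas moles, so the system shifts toward the side with more gas moles — to the left.
Dilution lowers every aqueous concentration by the same factor. Δn_aq = 1 − 0 = +1, so the system shifts toward the side with more dissolved moles — to the right.
The individual effects push in opposite directions; without quantitative information the net direction cannot be determined.

cannot be determined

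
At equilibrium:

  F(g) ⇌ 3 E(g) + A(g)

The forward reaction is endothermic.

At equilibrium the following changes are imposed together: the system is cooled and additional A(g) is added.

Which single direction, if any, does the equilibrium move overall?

left

The forward reaction is endothermic. Lowering T favours the exothermic direction — shift to the left.
Adding A (g), a product, drives the reaction to the left.
All effects act in the same direction — net shift to the left.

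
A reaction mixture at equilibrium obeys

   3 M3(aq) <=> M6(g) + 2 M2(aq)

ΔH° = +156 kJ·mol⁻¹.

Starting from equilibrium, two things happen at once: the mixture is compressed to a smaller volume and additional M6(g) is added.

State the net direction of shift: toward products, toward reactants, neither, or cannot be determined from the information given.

Gas moles: reactants 0, products 1 (Δn_gas = +1). Compression shifts the system toward the side with fewer moles of gas — to the left.
Adding M6 (g), a product, drives the reaction to the left.
All effects act in the same direction — net shift to the left.

left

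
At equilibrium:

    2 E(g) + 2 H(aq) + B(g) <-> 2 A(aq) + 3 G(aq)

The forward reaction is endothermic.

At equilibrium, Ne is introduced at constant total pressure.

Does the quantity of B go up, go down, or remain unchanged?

Adding inert gas at constant total pressure expands the volume and lowers every reacting partial pressure. With Δn_gas = 0 − 3 = -3, Q moves away from K toward the side with fewer gas moles, so the system shifts toward the side with more gas moles — to the left.
The net shift is to the left. B is a reactant, so its amount increases.

increases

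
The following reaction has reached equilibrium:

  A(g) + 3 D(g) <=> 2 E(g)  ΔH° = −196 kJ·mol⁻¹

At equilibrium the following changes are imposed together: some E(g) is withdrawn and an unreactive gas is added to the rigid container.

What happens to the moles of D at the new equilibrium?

Removing E (g), a product, drives the reaction to the right.
At constant volume, adding an inert gas leaves every reacting species' partial pressure unchanged, so Q is unchanged — no shift from this change.
The net shift is to the right. D is a reactant, so its amount decreases.

decreases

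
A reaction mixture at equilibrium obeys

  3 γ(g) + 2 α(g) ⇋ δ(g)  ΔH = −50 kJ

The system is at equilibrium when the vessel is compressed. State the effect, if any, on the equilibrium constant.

unchanged

The equilibrium constant depends only on temperature. This perturbation may move the position of equilibrium, but since T is unchanged, K itself is unchanged.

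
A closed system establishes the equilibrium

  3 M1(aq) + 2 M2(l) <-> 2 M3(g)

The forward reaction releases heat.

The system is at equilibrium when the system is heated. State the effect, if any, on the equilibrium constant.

decreases

K depends on temperature via the van 't Hoff relation. The forward reaction is exothermic, so raising T decreases K.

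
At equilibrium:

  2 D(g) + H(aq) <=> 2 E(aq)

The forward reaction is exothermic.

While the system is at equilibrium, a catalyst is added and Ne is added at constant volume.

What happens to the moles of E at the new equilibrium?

A catalyst speeds both forward and reverse rates equally; it changes neither Q nor K — no shift from this change.
At constant volume, adding an inert gas leaves every reacting species' partial pressure unchanged, so Q is unchanged — no shift from this change.
No net shift occurs, so the amount of E is unchanged.

unchanged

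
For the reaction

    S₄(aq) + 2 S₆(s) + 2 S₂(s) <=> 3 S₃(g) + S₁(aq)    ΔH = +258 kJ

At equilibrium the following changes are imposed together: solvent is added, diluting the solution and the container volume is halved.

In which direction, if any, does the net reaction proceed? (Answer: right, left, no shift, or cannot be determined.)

left

Dilution scales every aqueous concentration by the same factor. Δn_aq = 1 − 1 = 0, so Q is unchanged — no shift.
Gas moles: reactants 0, products 3 (Δn_gas = +3). Compression shifts the system toward the side with fewer moles of gas — to the left.
Only the nonzero effect(s) matter; the net shift is to the left.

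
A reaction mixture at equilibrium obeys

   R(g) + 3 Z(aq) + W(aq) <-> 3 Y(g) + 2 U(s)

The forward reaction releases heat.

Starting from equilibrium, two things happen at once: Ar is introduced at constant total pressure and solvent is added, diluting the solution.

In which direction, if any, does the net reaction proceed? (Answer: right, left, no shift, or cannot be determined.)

cannot be determined

Adding inert gas at constant total pressure expands the volume and lowers every reacting partial pressure. With Δn_gas = 3 − 1 = +2, Q moves away from K toward the side with fewer gas moles, so the system shifts toward the side with more gas moles — to the right.
Dilution lowers every aqueous concentration by the same factor. Δn_aq = 0 − 4 = -4, so the system shifts toward the side with more dissolved moles — to the left.
The individual effects push in opposite directions; without quantitative information the net direction cannot be determined.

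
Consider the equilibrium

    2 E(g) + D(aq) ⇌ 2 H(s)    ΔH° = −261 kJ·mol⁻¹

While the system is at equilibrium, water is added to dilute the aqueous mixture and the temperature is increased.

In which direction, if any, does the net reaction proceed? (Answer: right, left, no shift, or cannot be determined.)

left

Dilution lowers every aqueous concentration by the same factor. Δn_aq = 0 − 1 = -1, so the system shifts toward the side with more dissolved moles — to the left.
The forward reaction is exothermic. Raising T favours the endothermic direction — shift to the left.
All effects act in the same direction — net shift to the left.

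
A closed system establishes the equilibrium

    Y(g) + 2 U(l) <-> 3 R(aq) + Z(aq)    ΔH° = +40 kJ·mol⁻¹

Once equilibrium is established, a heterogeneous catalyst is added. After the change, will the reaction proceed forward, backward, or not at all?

no shift

A catalyst speeds both forward and reverse rates equally; it changes neither Q nor K — no shift from this change.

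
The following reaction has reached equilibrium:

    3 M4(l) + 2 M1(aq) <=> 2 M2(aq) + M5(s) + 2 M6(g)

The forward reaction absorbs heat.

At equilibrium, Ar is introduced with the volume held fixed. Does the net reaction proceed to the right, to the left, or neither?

no shift

At constant volume, adding an inert gas leaves every reacting species' partial pressure unchanged, so Q is unchanged — no shift from this change.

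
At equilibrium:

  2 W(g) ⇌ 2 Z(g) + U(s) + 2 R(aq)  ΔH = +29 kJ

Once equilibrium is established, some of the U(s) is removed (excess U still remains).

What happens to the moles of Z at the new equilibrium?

unchanged

U is a pure solid; its activity is 1 regardless of amount, so Q is unaffected — no shift from this change.
No net shift occurs, so the amount of Z is unchanged.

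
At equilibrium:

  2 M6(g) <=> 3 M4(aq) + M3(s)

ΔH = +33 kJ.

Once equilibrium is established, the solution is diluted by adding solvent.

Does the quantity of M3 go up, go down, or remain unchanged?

increases

Dilution lowers every aqueous concentration by the same factor. Δn_aq = 3 − 0 = +3, so the system shifts toward the side with more dissolved moles — to the right.
The net shift is to the right. M3 is a product, so its amount increases.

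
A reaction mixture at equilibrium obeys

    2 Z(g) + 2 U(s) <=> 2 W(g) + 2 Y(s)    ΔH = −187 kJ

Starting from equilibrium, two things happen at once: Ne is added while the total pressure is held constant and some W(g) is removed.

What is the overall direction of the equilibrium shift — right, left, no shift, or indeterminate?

Adding inert gas at constant total pressure expands the volume, scaling every reacting partial pressure by the same factor. Δn_gas = 2 − 2 = 0, so Q is unchanged — no shift.
Removing W (g), a product, drives the reaction to the right.
Only the nonzero effect(s) matter; the net shift is to the right.

right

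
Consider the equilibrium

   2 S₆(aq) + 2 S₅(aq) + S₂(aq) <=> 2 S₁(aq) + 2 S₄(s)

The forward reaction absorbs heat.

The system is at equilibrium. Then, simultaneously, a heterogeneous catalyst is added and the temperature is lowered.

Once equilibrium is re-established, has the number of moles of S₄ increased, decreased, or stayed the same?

decreases

A catalyst speeds both forward and reverse rates equally; it changes neither Q nor K — no shift from this change.
The forward reaction is endothermic. Lowering T favours the exothermic direction — shift to the left.
The net shift is to the left. S₄ is a product, so its amount decreases.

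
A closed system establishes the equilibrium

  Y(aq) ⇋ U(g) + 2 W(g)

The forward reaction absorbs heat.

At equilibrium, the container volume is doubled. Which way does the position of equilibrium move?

right

Gas moles: reactants 0, products 3 (Δn_gas = +3). Expansion shifts the system toward the side with more moles of gas — to the right.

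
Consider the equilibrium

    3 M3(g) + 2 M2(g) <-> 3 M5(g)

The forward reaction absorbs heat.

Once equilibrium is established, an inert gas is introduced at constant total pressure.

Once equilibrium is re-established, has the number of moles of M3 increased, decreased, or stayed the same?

increases

Adding inert gas at constant total pressure expands the volume and lowers every reacting partial pressure. With Δn_gas = 3 − 5 = -2, Q moves away from K toward the side with fewer gas moles, so the system shifts toward the side with more gas moles — to the left.
The net shift is to the left. M3 is a reactant, so its amount increases.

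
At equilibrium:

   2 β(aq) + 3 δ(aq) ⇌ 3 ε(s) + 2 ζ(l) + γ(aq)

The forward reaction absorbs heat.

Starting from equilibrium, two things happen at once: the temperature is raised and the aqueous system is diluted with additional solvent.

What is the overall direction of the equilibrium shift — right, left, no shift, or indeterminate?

The forward reaction is endothermic. Raising T favours the endothermic direction — shift to the right.
Dilution lowers every aqueous concentration by the same factor. Δn_aq = 1 − 5 = -4, so the system shifts toward the side with more dissolved moles — to the left.
The individual effects push in opposite directions; without quantitative information the net direction cannot be determined.

cannot be determined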